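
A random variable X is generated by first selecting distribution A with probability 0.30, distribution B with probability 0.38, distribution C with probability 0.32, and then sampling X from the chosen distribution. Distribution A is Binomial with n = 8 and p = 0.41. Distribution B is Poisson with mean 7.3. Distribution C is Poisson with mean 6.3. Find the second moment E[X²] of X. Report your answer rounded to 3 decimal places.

41.549

For each component E[X²] = Var + (mean)², giving A: 12.6936; B: 60.59; C: 45.99.
Overall E[X²] = 0.3·12.6936 + 0.38·60.59 + 0.32·45.99 = 41.5491.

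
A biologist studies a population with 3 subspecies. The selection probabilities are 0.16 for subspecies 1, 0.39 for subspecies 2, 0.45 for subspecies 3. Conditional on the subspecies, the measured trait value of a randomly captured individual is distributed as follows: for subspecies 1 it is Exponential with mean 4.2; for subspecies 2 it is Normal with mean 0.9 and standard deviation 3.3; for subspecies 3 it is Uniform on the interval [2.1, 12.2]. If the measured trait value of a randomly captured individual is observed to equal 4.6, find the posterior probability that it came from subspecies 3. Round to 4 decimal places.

0.5404

Likelihoods f(4.6 | ·): 1: 0.0796333; 2: 0.0644788; 3: 0.0990099.
Posterior ∝ prior × likelihood. Numerator for 3: 0.45·0.0990099 = 0.0445545.
Normalizing constant: 0.16·0.0796333 + 0.39·0.0644788 + 0.45·0.0990099 = 0.0824425.
P(3 | observation) = 0.0445545 / 0.0824425 = 0.540431.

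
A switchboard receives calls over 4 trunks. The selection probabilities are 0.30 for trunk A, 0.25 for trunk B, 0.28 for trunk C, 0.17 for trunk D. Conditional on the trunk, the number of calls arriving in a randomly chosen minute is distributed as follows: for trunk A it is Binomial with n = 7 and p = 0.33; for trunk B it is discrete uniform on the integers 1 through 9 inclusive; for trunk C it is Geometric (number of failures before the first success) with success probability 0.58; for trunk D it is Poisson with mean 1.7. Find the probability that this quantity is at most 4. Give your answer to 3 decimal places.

Conditional on each trunk, P(X ≤ 4): A: 0.956624; B: 0.444444; C: 0.986931; D: 0.970385.
By total probability, P(X ≤ 4) = 0.3·0.956624 + 0.25·0.444444 + 0.28·0.986931 + 0.17·0.970385 = 0.839405.

0.839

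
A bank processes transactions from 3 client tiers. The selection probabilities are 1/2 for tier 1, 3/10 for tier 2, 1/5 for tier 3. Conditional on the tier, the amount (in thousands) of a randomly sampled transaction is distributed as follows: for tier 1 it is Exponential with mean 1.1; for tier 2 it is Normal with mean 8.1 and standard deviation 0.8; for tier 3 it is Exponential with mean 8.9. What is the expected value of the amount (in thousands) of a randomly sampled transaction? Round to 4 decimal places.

Component means — 1: 1.1; 2: 8.1; 3: 8.9.
E[X] = 0.5·1.1 + 0.3·8.1 + 0.2·8.9 = 4.76.

4.7600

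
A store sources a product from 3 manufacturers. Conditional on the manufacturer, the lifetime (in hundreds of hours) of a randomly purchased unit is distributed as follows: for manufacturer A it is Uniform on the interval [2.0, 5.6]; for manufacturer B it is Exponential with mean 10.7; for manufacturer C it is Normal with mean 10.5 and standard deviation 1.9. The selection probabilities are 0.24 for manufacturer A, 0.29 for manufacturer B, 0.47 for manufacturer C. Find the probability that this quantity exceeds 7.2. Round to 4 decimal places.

0.5986

Conditional on each manufacturer, P(X > 7.2): A: 0; B: 0.510228; C: 0.958792.
By total probability, P(X > 7.2) = 0.24·0 + 0.29·0.510228 + 0.47·0.958792 = 0.598599.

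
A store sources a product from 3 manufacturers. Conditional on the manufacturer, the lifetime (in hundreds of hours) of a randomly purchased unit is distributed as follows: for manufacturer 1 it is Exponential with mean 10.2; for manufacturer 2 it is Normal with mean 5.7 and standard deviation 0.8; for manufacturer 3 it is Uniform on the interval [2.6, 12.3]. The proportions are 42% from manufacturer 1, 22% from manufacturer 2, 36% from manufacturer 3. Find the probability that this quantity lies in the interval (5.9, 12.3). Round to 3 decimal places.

Conditional on each manufacturer, P(5.9 < X < 12.3): 1: 0.26135; 2: 0.401294; 3: 0.659794.
By total probability, P(5.9 < X < 12.3) = 0.42·0.26135 + 0.22·0.401294 + 0.36·0.659794 = 0.435577.

0.436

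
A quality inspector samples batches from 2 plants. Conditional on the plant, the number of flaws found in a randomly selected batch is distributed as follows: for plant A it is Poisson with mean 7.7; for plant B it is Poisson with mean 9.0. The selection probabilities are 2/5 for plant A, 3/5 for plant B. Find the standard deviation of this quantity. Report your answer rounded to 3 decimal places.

Per component, A: μ=7.7, E[X²]=66.99; B: μ=9, E[X²]=90.
E[X] = 0.4·7.7 + 0.6·9 = 8.48.
E[X²] = 0.4·66.99 + 0.6·90 = 80.796.
Var(X) = E[X²] − (E[X])² = 80.796 − 71.9104 = 8.8856.
SD(X) = √8.8856 = 2.98087.

2.981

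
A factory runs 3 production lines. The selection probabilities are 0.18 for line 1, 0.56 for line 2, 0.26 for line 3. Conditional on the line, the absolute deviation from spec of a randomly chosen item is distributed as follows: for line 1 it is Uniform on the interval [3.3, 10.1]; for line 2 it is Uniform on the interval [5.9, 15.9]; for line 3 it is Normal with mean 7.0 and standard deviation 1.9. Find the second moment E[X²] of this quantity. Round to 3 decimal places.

93.653

For each component E[X²] = Var + (mean)², giving 1: 48.7433; 2: 127.143; 3: 52.61.
Overall E[X²] = 0.18·48.7433 + 0.56·127.143 + 0.26·52.61 = 93.6527.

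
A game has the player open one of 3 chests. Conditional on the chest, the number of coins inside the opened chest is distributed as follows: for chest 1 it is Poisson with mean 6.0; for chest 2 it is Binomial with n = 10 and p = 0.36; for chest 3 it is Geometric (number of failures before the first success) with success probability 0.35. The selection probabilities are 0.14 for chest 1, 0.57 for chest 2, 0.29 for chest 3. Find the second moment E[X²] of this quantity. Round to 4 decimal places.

For each component E[X²] = Var + (mean)², giving 1: 42; 2: 15.264; 3: 8.7551.
Overall E[X²] = 0.14·42 + 0.57·15.264 + 0.29·8.7551 = 17.1195.

17.1195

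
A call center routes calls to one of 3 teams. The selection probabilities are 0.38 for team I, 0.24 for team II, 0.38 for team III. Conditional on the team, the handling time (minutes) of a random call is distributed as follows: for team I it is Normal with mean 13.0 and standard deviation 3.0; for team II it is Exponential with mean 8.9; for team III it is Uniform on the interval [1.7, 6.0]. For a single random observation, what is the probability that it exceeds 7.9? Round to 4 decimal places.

Conditional on each team, P(X > 7.9): I: 0.955435; II: 0.411626; III: 0.
By total probability, P(X > 7.9) = 0.38·0.955435 + 0.24·0.411626 + 0.38·0 = 0.461855.

0.4619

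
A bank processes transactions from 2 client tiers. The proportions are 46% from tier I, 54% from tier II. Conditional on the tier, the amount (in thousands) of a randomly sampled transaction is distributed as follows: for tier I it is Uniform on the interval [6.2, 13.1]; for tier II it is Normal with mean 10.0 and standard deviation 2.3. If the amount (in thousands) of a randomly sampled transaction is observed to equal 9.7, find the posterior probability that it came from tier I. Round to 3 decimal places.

Likelihoods f(9.7 | ·): I: 0.144928; II: 0.171984.
Posterior ∝ prior × likelihood. Numerator for I: 0.46·0.144928 = 0.0666667.
Normalizing constant: 0.46·0.144928 + 0.54·0.171984 = 0.159538.
P(I | observation) = 0.0666667 / 0.159538 = 0.417873.

0.418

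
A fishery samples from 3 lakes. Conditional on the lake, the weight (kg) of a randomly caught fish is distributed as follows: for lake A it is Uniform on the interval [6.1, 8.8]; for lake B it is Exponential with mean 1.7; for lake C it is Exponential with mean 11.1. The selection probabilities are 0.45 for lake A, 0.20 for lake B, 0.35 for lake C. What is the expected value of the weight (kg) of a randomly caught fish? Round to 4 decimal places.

Component means — A: 7.45; B: 1.7; C: 11.1.
E[X] = 0.45·7.45 + 0.2·1.7 + 0.35·11.1 = 7.5775.

7.5775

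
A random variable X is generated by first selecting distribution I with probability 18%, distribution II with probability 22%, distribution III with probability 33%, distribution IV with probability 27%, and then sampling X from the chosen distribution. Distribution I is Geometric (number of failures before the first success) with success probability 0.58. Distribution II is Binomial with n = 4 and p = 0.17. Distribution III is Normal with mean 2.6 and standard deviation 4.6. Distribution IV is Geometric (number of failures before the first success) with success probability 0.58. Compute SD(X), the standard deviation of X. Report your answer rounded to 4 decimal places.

Per component, I: μ=0.724138, E[X²]=1.77289; II: μ=0.68, E[X²]=1.0268; III: μ=2.6, E[X²]=27.92; IV: μ=0.724138, E[X²]=1.77289.
E[X] = 0.18·0.724138 + 0.22·0.68 + 0.33·2.6 + 0.27·0.724138 = 1.33346.
E[X²] = 0.18·1.77289 + 0.22·1.0268 + 0.33·27.92 + 0.27·1.77289 = 10.2373.
Var(X) = E[X²] − (E[X])² = 10.2373 − 1.77812 = 8.45918.
SD(X) = √8.45918 = 2.90847.

2.9085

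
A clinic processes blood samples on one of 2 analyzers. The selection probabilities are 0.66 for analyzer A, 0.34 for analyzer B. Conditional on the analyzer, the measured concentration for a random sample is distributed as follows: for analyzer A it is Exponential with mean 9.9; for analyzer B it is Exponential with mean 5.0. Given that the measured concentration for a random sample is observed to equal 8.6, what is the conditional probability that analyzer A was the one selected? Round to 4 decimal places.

Likelihoods f(8.6 | ·): A: 0.0423739; B: 0.0358132.
Posterior ∝ prior × likelihood. Numerator for A: 0.66·0.0423739 = 0.0279668.
Normalizing constant: 0.66·0.0423739 + 0.34·0.0358132 = 0.0401433.
P(A | observation) = 0.0279668 / 0.0401433 = 0.696674.

0.6967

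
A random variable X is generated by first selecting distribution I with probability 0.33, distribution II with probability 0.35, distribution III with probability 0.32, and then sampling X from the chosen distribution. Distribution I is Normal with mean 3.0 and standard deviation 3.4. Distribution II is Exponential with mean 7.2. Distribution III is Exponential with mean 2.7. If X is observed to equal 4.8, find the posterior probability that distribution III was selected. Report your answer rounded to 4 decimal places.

0.2547

Likelihoods f(4.8 | ·): I: 0.101993; II: 0.0713079; III: 0.0625975.
Posterior ∝ prior × likelihood. Numerator for III: 0.32·0.0625975 = 0.0200312.
Normalizing constant: 0.33·0.101993 + 0.35·0.0713079 + 0.32·0.0625975 = 0.0786466.
P(III | observation) = 0.0200312 / 0.0786466 = 0.254699.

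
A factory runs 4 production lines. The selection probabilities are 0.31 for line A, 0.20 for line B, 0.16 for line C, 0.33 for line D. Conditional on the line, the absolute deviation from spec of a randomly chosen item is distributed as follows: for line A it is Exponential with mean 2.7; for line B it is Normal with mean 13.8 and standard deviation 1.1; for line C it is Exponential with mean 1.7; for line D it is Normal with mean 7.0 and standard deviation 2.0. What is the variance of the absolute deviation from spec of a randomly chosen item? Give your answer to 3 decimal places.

Per component, A: μ=2.7, E[X²]=14.58; B: μ=13.8, E[X²]=191.65; C: μ=1.7, E[X²]=5.78; D: μ=7, E[X²]=53.
E[X] = 0.31·2.7 + 0.2·13.8 + 0.16·1.7 + 0.33·7 = 6.179.
E[X²] = 0.31·14.58 + 0.2·191.65 + 0.16·5.78 + 0.33·53 = 61.2646.
Var(X) = E[X²] − (E[X])² = 61.2646 − 38.18 = 23.0846.

23.085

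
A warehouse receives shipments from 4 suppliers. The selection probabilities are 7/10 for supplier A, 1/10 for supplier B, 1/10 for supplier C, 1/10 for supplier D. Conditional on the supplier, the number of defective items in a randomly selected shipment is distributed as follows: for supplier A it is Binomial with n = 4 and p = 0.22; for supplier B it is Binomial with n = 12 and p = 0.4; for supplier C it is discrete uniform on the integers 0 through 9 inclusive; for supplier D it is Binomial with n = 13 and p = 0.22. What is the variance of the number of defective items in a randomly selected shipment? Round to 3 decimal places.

4.149

Per component, A: μ=0.88, E[X²]=1.4608; B: μ=4.8, E[X²]=25.92; C: μ=4.5, E[X²]=28.5; D: μ=2.86, E[X²]=10.4104.
E[X] = 0.7·0.88 + 0.1·4.8 + 0.1·4.5 + 0.1·2.86 = 1.832.
E[X²] = 0.7·1.4608 + 0.1·25.92 + 0.1·28.5 + 0.1·10.4104 = 7.5056.
Var(X) = E[X²] − (E[X])² = 7.5056 − 3.35622 = 4.14938.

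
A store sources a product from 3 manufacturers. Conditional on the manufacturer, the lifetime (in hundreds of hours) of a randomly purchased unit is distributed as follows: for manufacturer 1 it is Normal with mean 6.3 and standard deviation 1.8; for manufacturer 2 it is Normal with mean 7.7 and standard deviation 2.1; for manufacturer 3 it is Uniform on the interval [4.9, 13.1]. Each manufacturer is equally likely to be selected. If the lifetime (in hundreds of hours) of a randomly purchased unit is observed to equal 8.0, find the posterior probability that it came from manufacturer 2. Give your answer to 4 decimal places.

0.4161

Likelihoods f(8.0 | ·): 1: 0.141889; 2: 0.188044; 3: 0.121951.
Posterior ∝ prior × likelihood. Numerator for 2: 0.333333·0.188044 = 0.0626813.
Normalizing constant: 0.333333·0.141889 + 0.333333·0.188044 + 0.333333·0.121951 = 0.150628.
P(2 | observation) = 0.0626813 / 0.150628 = 0.416133.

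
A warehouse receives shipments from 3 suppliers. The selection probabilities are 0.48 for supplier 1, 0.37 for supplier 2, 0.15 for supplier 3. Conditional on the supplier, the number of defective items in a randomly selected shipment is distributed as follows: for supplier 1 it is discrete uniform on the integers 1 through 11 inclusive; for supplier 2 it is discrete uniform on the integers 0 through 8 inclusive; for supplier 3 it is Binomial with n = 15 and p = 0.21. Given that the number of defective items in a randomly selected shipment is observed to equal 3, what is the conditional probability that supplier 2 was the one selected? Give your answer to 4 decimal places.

Likelihoods P(X=3 | ·): 1: 0.0909091; 2: 0.111111; 3: 0.248997.
Posterior ∝ prior × likelihood. Numerator for 2: 0.37·0.111111 = 0.0411111.
Normalizing constant: 0.48·0.0909091 + 0.37·0.111111 + 0.15·0.248997 = 0.122097.
P(2 | observation) = 0.0411111 / 0.122097 = 0.336708.

0.3367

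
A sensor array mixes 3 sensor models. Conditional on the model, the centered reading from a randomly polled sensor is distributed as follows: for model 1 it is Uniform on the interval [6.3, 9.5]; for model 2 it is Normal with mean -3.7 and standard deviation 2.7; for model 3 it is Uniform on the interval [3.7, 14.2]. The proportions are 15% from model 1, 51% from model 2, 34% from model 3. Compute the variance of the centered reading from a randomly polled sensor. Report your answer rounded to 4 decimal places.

45.0676

Per component, 1: μ=7.9, E[X²]=63.2633; 2: μ=-3.7, E[X²]=20.98; 3: μ=8.95, E[X²]=89.29.
E[X] = 0.15·7.9 + 0.51·-3.7 + 0.34·8.95 = 2.341.
E[X²] = 0.15·63.2633 + 0.51·20.98 + 0.34·89.29 = 50.5479.
Var(X) = E[X²] − (E[X])² = 50.5479 − 5.48028 = 45.0676.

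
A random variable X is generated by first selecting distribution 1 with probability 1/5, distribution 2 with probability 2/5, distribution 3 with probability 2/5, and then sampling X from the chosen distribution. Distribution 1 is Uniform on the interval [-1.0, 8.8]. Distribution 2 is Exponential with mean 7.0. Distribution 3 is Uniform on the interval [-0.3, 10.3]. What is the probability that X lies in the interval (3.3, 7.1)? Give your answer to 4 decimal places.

Conditional on each component, P(3.3 < X < 7.1): 1: 0.387755; 2: 0.261449; 3: 0.358491.
By total probability, P(3.3 < X < 7.1) = 0.2·0.387755 + 0.4·0.261449 + 0.4·0.358491 = 0.325527.

0.3255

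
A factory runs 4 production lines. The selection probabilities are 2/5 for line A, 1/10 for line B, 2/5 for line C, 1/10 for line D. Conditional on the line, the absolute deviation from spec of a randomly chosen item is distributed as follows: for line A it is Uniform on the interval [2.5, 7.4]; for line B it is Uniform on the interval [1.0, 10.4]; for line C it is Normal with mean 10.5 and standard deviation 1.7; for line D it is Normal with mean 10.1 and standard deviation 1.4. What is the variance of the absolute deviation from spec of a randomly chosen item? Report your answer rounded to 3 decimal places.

10.022

Per component, A: μ=4.95, E[X²]=26.5033; B: μ=5.7, E[X²]=39.8533; C: μ=10.5, E[X²]=113.14; D: μ=10.1, E[X²]=103.97.
E[X] = 0.4·4.95 + 0.1·5.7 + 0.4·10.5 + 0.1·10.1 = 7.76.
E[X²] = 0.4·26.5033 + 0.1·39.8533 + 0.4·113.14 + 0.1·103.97 = 70.2397.
Var(X) = E[X²] − (E[X])² = 70.2397 − 60.2176 = 10.0221.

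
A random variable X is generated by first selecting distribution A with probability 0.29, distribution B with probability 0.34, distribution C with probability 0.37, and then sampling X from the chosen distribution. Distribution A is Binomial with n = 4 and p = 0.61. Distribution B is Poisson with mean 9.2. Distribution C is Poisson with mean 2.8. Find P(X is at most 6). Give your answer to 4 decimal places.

0.7153

Conditional on each component, P(X ≤ 6): A: 1; B: 0.189165; C: 0.975589.
By total probability, P(X ≤ 6) = 0.29·1 + 0.34·0.189165 + 0.37·0.975589 = 0.715284.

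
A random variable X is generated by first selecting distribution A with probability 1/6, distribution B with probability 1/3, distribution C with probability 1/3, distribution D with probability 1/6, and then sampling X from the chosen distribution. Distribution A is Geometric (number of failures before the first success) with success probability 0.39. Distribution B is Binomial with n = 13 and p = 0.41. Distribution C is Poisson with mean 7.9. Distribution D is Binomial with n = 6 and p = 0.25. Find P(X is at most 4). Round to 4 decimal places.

Conditional on each component, P(X ≤ 4): A: 0.91554; B: 0.32585; C: 0.105503; D: 0.995361.
By total probability, P(X ≤ 4) = 0.166667·0.91554 + 0.333333·0.32585 + 0.333333·0.105503 + 0.166667·0.995361 = 0.462268.

0.4623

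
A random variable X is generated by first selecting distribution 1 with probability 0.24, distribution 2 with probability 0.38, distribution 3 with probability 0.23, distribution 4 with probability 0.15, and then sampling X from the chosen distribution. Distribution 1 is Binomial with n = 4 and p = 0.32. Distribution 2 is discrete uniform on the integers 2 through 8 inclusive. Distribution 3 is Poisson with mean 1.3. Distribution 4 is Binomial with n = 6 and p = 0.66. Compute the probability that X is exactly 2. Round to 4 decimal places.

0.1885

Conditional on each component, P(X = 2): 1: 0.284099; 2: 0.142857; 3: 0.230289; 4: 0.0873162.
By total probability, P(X = 2) = 0.24·0.284099 + 0.38·0.142857 + 0.23·0.230289 + 0.15·0.0873162 = 0.188533.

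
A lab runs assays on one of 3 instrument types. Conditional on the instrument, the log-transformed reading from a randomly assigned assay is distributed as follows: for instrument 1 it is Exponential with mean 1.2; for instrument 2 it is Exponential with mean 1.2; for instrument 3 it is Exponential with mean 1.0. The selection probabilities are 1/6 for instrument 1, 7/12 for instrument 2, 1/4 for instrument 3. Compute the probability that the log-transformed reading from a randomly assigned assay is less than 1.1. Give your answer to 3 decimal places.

Conditional on each instrument, P(X < 1.1): 1: 0.60015; 2: 0.60015; 3: 0.667129.
By total probability, P(X < 1.1) = 0.166667·0.60015 + 0.583333·0.60015 + 0.25·0.667129 = 0.616895.

0.617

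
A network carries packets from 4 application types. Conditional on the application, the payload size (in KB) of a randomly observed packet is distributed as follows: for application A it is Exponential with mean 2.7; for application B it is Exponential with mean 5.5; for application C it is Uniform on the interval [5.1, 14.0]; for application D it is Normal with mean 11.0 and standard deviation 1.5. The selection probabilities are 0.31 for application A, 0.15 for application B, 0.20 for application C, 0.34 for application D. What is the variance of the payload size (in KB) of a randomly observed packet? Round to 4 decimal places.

Per component, A: μ=2.7, E[X²]=14.58; B: μ=5.5, E[X²]=60.5; C: μ=9.55, E[X²]=97.8033; D: μ=11, E[X²]=123.25.
E[X] = 0.31·2.7 + 0.15·5.5 + 0.2·9.55 + 0.34·11 = 7.312.
E[X²] = 0.31·14.58 + 0.15·60.5 + 0.2·97.8033 + 0.34·123.25 = 75.0605.
Var(X) = E[X²] − (E[X])² = 75.0605 − 53.4653 = 21.5951.

21.5951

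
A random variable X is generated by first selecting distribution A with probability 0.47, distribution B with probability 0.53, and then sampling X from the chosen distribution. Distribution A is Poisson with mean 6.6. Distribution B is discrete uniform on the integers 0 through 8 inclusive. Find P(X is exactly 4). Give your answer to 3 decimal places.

0.109

Conditional on each component, P(X = 4): A: 0.107553; B: 0.111111.
By total probability, P(X = 4) = 0.47·0.107553 + 0.53·0.111111 = 0.109439.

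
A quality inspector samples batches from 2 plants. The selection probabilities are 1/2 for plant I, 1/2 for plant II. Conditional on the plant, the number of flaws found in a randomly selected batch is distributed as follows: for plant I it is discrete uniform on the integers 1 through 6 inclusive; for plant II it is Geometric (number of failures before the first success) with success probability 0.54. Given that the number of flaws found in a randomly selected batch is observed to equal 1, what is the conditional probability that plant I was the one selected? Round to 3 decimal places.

Likelihoods P(X=1 | ·): I: 0.166667; II: 0.2484.
Posterior ∝ prior × likelihood. Numerator for I: 0.5·0.166667 = 0.0833333.
Normalizing constant: 0.5·0.166667 + 0.5·0.2484 = 0.207533.
P(I | observation) = 0.0833333 / 0.207533 = 0.401542.

0.402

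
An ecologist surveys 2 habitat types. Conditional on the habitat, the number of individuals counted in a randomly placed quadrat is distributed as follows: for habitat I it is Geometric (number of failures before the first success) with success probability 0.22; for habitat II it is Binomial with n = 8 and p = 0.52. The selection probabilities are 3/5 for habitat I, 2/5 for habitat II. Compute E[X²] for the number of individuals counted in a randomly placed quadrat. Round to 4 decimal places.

For each component E[X²] = Var + (mean)², giving I: 28.686; II: 19.3024.
Overall E[X²] = 0.6·28.686 + 0.4·19.3024 = 24.9325.

24.9325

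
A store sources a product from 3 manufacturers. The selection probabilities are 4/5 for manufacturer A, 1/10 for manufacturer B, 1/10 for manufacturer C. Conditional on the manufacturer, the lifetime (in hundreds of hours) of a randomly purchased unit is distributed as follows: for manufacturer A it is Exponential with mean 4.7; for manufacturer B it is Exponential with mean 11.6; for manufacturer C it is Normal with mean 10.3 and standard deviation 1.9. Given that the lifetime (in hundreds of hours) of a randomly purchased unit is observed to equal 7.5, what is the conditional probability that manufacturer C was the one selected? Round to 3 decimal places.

0.154

Likelihoods f(7.5 | ·): A: 0.0431399; B: 0.0451594; C: 0.0708872.
Posterior ∝ prior × likelihood. Numerator for C: 0.1·0.0708872 = 0.00708872.
Normalizing constant: 0.8·0.0431399 + 0.1·0.0451594 + 0.1·0.0708872 = 0.0461166.
P(C | observation) = 0.00708872 / 0.0461166 = 0.153713.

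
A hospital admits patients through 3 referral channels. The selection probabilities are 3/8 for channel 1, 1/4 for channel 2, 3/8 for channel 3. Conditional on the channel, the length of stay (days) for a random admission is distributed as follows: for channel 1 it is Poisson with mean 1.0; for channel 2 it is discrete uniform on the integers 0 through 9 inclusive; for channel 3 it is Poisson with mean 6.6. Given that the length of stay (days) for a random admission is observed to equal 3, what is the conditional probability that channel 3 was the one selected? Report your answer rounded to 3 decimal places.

0.337

Likelihoods P(X=3 | ·): 1: 0.0613132; 2: 0.1; 3: 0.0651834.
Posterior ∝ prior × likelihood. Numerator for 3: 0.375·0.0651834 = 0.0244438.
Normalizing constant: 0.375·0.0613132 + 0.25·0.1 + 0.375·0.0651834 = 0.0724362.
P(3 | observation) = 0.0244438 / 0.0724362 = 0.337452.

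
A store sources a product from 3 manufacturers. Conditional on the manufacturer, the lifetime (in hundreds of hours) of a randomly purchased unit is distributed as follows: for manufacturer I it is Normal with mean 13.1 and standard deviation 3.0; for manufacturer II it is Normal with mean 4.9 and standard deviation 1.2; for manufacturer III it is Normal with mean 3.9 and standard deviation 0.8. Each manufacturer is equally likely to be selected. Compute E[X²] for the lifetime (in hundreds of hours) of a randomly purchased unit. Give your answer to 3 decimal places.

For each component E[X²] = Var + (mean)², giving I: 180.61; II: 25.45; III: 15.85.
Overall E[X²] = 0.333333·180.61 + 0.333333·25.45 + 0.333333·15.85 = 73.97.

73.970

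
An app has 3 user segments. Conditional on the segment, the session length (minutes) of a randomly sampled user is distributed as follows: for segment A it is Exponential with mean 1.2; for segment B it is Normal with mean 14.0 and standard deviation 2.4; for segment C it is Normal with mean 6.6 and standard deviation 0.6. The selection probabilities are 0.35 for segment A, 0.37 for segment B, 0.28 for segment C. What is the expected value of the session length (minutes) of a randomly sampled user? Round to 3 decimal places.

7.448

Component means — A: 1.2; B: 14; C: 6.6.
E[X] = 0.35·1.2 + 0.37·14 + 0.28·6.6 = 7.448.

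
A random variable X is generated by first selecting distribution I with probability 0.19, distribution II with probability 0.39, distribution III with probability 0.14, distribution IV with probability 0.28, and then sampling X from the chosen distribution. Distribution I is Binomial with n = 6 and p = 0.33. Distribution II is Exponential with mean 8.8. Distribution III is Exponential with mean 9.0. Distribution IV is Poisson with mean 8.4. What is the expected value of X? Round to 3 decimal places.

Component means — I: 1.98; II: 8.8; III: 9; IV: 8.4.
E[X] = 0.19·1.98 + 0.39·8.8 + 0.14·9 + 0.28·8.4 = 7.4202.

7.420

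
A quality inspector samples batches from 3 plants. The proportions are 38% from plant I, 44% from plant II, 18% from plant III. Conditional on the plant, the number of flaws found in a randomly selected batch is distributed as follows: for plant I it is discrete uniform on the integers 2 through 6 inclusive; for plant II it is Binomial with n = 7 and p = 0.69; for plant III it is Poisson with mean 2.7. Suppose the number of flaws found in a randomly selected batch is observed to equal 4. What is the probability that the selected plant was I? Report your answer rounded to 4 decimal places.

Likelihoods P(X=4 | ·): I: 0.2; II: 0.236347; III: 0.148816.
Posterior ∝ prior × likelihood. Numerator for I: 0.38·0.2 = 0.076.
Normalizing constant: 0.38·0.2 + 0.44·0.236347 + 0.18·0.148816 = 0.206779.
P(I | observation) = 0.076 / 0.206779 = 0.367542.

0.3675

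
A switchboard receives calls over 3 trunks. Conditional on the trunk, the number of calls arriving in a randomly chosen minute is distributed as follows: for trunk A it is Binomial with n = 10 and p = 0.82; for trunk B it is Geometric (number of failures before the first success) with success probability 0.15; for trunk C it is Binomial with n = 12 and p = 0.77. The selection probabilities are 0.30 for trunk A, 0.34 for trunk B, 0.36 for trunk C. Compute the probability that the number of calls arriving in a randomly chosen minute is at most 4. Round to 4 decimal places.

Conditional on each trunk, P(X ≤ 4): A: 0.00366939; B: 0.556295; C: 0.00156069.
By total probability, P(X ≤ 4) = 0.3·0.00366939 + 0.34·0.556295 + 0.36·0.00156069 = 0.190803.

0.1908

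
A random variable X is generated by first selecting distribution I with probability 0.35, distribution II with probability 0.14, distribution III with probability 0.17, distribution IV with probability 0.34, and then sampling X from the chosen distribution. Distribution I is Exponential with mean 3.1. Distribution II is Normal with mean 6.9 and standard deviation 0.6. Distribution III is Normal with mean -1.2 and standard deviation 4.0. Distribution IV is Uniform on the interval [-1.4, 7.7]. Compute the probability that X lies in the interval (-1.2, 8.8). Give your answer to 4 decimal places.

Conditional on each component, P(-1.2 < X < 8.8): I: 0.941499; II: 0.999229; III: 0.49379; IV: 0.978022.
By total probability, P(-1.2 < X < 8.8) = 0.35·0.941499 + 0.14·0.999229 + 0.17·0.49379 + 0.34·0.978022 = 0.885889.

0.8859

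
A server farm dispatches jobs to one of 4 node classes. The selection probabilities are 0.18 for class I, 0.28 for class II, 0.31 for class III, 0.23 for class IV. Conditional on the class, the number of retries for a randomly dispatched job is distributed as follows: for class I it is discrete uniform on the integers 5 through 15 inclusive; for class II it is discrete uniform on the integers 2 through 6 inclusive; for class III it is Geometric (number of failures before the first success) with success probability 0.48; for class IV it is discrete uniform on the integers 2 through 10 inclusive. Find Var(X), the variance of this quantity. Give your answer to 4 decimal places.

Per component, I: μ=10, E[X²]=110; II: μ=4, E[X²]=18; III: μ=1.08333, E[X²]=3.43056; IV: μ=6, E[X²]=42.6667.
E[X] = 0.18·10 + 0.28·4 + 0.31·1.08333 + 0.23·6 = 4.63583.
E[X²] = 0.18·110 + 0.28·18 + 0.31·3.43056 + 0.23·42.6667 = 35.7168.
Var(X) = E[X²] − (E[X])² = 35.7168 − 21.491 = 14.2259.

14.2259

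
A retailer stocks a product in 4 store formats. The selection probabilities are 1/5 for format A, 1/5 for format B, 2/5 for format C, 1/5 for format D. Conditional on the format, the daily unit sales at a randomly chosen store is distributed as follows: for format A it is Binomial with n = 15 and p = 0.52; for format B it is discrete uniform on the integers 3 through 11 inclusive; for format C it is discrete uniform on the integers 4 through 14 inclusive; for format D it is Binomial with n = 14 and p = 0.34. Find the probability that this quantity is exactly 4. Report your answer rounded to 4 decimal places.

Conditional on each format, P(X = 4): A: 0.0311028; B: 0.111111; C: 0.0909091; D: 0.209792.
By total probability, P(X = 4) = 0.2·0.0311028 + 0.2·0.111111 + 0.4·0.0909091 + 0.2·0.209792 = 0.106765.

0.1068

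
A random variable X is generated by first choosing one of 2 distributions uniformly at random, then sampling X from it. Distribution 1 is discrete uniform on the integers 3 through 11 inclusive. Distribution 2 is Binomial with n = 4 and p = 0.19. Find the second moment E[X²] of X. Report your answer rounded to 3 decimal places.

For each component E[X²] = Var + (mean)², giving 1: 55.6667; 2: 1.1932.
Overall E[X²] = 0.5·55.6667 + 0.5·1.1932 = 28.4299.

28.430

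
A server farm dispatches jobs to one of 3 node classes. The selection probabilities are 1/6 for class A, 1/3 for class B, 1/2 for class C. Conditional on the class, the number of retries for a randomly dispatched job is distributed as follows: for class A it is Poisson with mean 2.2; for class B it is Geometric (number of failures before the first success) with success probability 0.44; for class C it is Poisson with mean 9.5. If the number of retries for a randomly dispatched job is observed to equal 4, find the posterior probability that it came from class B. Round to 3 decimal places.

Likelihoods P(X=4 | ·): A: 0.108151; B: 0.0432718; C: 0.025403.
Posterior ∝ prior × likelihood. Numerator for B: 0.333333·0.0432718 = 0.0144239.
Normalizing constant: 0.166667·0.108151 + 0.333333·0.0432718 + 0.5·0.025403 = 0.0451507.
P(B | observation) = 0.0144239 / 0.0451507 = 0.319462.

0.319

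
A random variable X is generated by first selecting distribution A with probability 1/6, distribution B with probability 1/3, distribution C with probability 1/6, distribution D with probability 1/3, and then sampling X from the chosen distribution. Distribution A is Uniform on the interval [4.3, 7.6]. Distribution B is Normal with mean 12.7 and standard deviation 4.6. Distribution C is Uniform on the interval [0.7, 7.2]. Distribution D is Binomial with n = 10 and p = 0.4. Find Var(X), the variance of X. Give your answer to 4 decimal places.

Per component, A: μ=5.95, E[X²]=36.31; B: μ=12.7, E[X²]=182.45; C: μ=3.95, E[X²]=19.1233; D: μ=4, E[X²]=18.4.
E[X] = 0.166667·5.95 + 0.333333·12.7 + 0.166667·3.95 + 0.333333·4 = 7.21667.
E[X²] = 0.166667·36.31 + 0.333333·182.45 + 0.166667·19.1233 + 0.333333·18.4 = 76.1889.
Var(X) = E[X²] − (E[X])² = 76.1889 − 52.0803 = 24.1086.

24.1086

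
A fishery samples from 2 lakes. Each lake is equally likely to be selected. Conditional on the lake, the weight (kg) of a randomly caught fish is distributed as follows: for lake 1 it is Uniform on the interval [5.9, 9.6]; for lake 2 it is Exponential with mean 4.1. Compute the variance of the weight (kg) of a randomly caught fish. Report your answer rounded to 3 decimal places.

Per component, 1: μ=7.75, E[X²]=61.2033; 2: μ=4.1, E[X²]=33.62.
E[X] = 0.5·7.75 + 0.5·4.1 = 5.925.
E[X²] = 0.5·61.2033 + 0.5·33.62 = 47.4117.
Var(X) = E[X²] − (E[X])² = 47.4117 − 35.1056 = 12.306.

12.306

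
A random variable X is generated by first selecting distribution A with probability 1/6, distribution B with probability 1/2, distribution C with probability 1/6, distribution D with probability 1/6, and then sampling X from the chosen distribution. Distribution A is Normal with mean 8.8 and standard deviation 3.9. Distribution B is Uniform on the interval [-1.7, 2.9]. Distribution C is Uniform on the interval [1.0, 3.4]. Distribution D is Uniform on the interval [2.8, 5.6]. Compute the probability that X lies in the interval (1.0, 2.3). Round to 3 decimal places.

0.236

Conditional on each component, P(1.0 < X < 2.3): A: 0.0250402; B: 0.282609; C: 0.541667; D: 0.
By total probability, P(1.0 < X < 2.3) = 0.166667·0.0250402 + 0.5·0.282609 + 0.166667·0.541667 + 0.166667·0 = 0.235755.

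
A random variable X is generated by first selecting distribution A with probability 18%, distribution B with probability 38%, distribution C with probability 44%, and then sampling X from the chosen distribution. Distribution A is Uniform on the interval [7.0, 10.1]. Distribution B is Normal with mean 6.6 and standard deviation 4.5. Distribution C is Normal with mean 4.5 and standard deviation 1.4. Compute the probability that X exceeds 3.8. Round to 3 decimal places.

Conditional on each component, P(X > 3.8): A: 1; B: 0.733102; C: 0.691462.
By total probability, P(X > 3.8) = 0.18·1 + 0.38·0.733102 + 0.44·0.691462 = 0.762822.

0.763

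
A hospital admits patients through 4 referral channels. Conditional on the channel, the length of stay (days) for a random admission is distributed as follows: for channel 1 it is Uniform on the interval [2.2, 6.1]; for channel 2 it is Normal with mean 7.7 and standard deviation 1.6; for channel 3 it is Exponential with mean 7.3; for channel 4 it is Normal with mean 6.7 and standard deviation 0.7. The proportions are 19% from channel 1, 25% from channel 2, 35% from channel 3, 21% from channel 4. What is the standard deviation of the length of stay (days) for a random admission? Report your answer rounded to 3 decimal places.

4.609

Per component, 1: μ=4.15, E[X²]=18.49; 2: μ=7.7, E[X²]=61.85; 3: μ=7.3, E[X²]=106.58; 4: μ=6.7, E[X²]=45.38.
E[X] = 0.19·4.15 + 0.25·7.7 + 0.35·7.3 + 0.21·6.7 = 6.6755.
E[X²] = 0.19·18.49 + 0.25·61.85 + 0.35·106.58 + 0.21·45.38 = 65.8084.
Var(X) = E[X²] − (E[X])² = 65.8084 − 44.5623 = 21.2461.
SD(X) = √21.2461 = 4.60935.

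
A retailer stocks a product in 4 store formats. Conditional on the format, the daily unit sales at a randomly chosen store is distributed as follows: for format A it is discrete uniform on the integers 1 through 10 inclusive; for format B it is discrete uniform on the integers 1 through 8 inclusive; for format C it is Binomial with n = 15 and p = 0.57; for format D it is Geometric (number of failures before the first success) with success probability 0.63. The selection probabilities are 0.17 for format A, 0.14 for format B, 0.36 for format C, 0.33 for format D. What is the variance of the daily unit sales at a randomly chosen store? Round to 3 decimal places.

Per component, A: μ=5.5, E[X²]=38.5; B: μ=4.5, E[X²]=25.5; C: μ=8.55, E[X²]=76.779; D: μ=0.587302, E[X²]=1.27715.
E[X] = 0.17·5.5 + 0.14·4.5 + 0.36·8.55 + 0.33·0.587302 = 4.83681.
E[X²] = 0.17·38.5 + 0.14·25.5 + 0.36·76.779 + 0.33·1.27715 = 38.1769.
Var(X) = E[X²] − (E[X])² = 38.1769 − 23.3947 = 14.7822.

14.782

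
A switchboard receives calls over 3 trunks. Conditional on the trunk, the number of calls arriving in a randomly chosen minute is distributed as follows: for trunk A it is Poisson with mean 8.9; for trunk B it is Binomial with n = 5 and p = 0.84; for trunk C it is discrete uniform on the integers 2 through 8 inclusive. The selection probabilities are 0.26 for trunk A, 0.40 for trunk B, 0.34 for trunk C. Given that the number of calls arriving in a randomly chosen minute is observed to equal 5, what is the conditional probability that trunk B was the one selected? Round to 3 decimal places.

Likelihoods P(X=5 | ·): A: 0.063467; B: 0.418212; C: 0.142857.
Posterior ∝ prior × likelihood. Numerator for B: 0.4·0.418212 = 0.167285.
Normalizing constant: 0.26·0.063467 + 0.4·0.418212 + 0.34·0.142857 = 0.232358.
P(B | observation) = 0.167285 / 0.232358 = 0.719945.

0.720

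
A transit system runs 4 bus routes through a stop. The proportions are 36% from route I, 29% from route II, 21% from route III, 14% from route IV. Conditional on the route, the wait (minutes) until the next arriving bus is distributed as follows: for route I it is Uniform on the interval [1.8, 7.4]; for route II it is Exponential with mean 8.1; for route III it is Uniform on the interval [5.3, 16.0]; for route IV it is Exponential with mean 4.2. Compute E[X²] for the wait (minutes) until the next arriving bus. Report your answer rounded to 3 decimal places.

77.374

For each component E[X²] = Var + (mean)², giving I: 23.7733; II: 131.22; III: 122.963; IV: 35.28.
Overall E[X²] = 0.36·23.7733 + 0.29·131.22 + 0.21·122.963 + 0.14·35.28 = 77.3737.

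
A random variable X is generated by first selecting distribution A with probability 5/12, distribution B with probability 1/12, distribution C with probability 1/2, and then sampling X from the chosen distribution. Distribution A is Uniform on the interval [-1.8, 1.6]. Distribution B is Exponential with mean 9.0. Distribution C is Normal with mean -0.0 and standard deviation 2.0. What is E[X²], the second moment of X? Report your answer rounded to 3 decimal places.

For each component E[X²] = Var + (mean)², giving A: 0.973333; B: 162; C: 4.
Overall E[X²] = 0.416667·0.973333 + 0.0833333·162 + 0.5·4 = 15.9056.

15.906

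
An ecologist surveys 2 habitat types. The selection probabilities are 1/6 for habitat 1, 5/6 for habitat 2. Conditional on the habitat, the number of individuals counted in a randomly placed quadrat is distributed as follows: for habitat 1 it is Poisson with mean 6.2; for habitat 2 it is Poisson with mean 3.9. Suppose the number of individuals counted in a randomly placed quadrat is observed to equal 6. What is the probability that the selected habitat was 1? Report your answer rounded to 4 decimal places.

Likelihoods P(X=6 | ·): 1: 0.1601; 2: 0.0989251.
Posterior ∝ prior × likelihood. Numerator for 1: 0.166667·0.1601 = 0.0266834.
Normalizing constant: 0.166667·0.1601 + 0.833333·0.0989251 = 0.109121.
P(1 | observation) = 0.0266834 / 0.109121 = 0.24453.

0.2445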